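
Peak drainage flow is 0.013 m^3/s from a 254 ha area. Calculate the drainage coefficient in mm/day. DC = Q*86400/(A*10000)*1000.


DC = Q * 86400 / (A * 10000) * 1000
DC = 0.013 * 86400 / (254 * 10000) * 1000
DC = 1123200.0000 / 2540000

0.4422 mm/day


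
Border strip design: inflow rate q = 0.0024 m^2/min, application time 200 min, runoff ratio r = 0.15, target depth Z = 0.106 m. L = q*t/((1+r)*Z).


L = q*t/((1+r)*Z)
L = 0.0024*200/((1+0.15)*0.106)
L = 0.48/0.1219

3.9377 m


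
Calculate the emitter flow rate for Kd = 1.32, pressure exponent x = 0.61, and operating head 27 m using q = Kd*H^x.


q = Kd * H^x = 1.32 * 27^0.61 = 1.32 * 7.466755

9.8561 L/h


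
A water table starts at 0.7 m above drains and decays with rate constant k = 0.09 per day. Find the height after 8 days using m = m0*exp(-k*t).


m = m0 * exp(-k*t)
m = 0.7 * exp(-0.09 * 8)
m = 0.7 * exp(-0.7200)

0.3407 m


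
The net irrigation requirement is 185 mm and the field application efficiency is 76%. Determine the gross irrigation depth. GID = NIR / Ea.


Ea = 76% = 0.76
GID = NIR / Ea = 185 / 0.76 = 243.4211 mm

243.4211 mm


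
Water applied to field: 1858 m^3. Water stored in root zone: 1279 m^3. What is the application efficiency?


Ea = V_root / V_field * 100 = 1279 / 1858 * 100 = 68.8375%

68.8375 %


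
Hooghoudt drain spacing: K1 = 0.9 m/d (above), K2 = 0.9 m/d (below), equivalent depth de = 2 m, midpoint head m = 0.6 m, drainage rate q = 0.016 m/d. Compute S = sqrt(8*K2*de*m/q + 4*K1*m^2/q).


S^2 = 8*K2*de*m/q + 4*K1*m^2/q
S^2 = 8*0.9*2*0.6/0.016 + 4*0.9*0.6^2/0.016
S = sqrt(621.0000)

24.9199 m


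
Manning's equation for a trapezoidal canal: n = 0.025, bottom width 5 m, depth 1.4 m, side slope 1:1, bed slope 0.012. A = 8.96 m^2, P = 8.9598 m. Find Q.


R = A/P = 8.96/8.9598 = 1.000022
Q = (1/0.025) * 8.96 * 1.000022^(2/3) * 0.012^0.5

39.2613 m^3/s


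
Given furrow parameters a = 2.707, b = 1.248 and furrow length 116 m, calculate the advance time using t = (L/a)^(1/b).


t = (L/a)^(1/b)
t = (116/2.707)^(1/1.248)
t = 42.851866^(1/1.248)

20.3080 min


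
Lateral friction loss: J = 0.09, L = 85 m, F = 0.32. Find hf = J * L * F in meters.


hf = J * L * F = 0.09 * 85 * 0.32 = 2.4480 m

2.4480 m


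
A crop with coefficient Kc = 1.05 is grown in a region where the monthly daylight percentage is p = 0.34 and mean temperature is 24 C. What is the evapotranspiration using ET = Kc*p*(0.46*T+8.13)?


ET = Kc * p * (0.46*T + 8.13)
ET = 1.05 * 0.34 * (0.46*24 + 8.13)
ET = 1.05 * 0.34 * 19.1700

6.8437 mm/day


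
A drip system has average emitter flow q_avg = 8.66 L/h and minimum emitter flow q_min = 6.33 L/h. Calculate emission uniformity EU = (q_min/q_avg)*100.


EU = (q_min/q_avg)*100 = (6.33/8.66)*100 = 73.0947%

73.0947 %


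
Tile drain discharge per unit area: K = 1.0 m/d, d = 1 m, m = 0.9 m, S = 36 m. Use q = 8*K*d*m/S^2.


q = 8*K*d*m/S^2
q = 8*1.0*1*0.9/36^2
q = 7.2000 / 1296

0.0056 m/d


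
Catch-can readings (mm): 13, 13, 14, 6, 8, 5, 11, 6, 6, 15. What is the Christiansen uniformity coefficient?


mean = 9.700000 mm
MAD = 3.500000 mm
CU = (1 - 3.500000/9.700000)*100

63.9175 %


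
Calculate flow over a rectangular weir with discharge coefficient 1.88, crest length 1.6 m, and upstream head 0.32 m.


Q = C * L * H^(3/2) = 1.88 * 1.6 * 0.32^1.5 = 1.88 * 1.6 * 0.181019

0.5445 m^3/s


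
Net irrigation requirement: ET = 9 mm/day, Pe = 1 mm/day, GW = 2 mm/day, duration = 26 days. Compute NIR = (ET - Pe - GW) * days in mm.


Daily deficit = ET - Pe - GW = 9 - 1 - 2 = 6 mm/day
NIR = 6 * 26 = 156 mm

156.0000 mm


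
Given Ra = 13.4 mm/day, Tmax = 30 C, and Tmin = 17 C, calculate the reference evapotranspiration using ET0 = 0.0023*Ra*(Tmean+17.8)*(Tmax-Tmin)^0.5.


Tmean = (Tmax + Tmin)/2 = (30 + 17)/2 = 23.5
ET0 = 0.0023 * 13.4 * (23.5 + 17.8) * sqrt(30 - 17)
ET0 = 0.0023 * 13.4 * 41.3 * 3.605551

4.5894 mm/day


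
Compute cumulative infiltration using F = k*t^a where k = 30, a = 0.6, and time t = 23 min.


F = k * t^a = 30 * 23^0.6
F = 30 * 6.562007

196.8602 mm


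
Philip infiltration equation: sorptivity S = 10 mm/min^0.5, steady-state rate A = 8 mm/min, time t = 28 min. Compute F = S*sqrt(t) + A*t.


F = S*sqrt(t) + A*t
F = 10*sqrt(28) + 8*28
F = 10*5.291503 + 224

276.9150 mm


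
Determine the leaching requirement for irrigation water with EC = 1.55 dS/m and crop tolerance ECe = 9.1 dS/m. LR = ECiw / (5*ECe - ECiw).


LR = ECiw / (5*ECe - ECiw)
LR = 1.55 / (5*9.1 - 1.55)
LR = 1.55 / 43.9500

0.0353


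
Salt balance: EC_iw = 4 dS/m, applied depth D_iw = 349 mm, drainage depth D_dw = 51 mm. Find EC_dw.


EC_dw = EC_iw * D_iw / D_dw
EC_dw = 4 * 349 / 51
EC_dw = 1396 / 51

27.3725 dS/m


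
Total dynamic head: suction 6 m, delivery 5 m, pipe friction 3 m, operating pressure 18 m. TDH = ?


TDH = Hs + Hd + hf + Hp = 6 + 5 + 3 + 18 = 32

32 m


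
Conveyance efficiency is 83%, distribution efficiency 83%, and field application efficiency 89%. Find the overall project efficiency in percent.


Ec = 0.83, Eb = 0.83, Ea = 0.89
E = 0.83 * 0.83 * 0.89 * 100 = 61.3121%

61.3121 %


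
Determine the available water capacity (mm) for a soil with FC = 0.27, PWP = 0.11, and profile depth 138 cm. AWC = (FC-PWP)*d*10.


AWC = (FC - PWP) * d * 10
AWC = (0.27 - 0.11) * 138 * 10
AWC = 0.1600 * 138 * 10

220.8000 mm


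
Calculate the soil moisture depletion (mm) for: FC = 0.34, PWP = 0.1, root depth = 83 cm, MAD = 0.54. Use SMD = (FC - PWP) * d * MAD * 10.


SMD = (FC - PWP) * d * MAD * 10
SMD = (0.34 - 0.1) * 83 * 0.54 * 10
SMD = 0.2400 * 83 * 0.54 * 10

107.5680 mm


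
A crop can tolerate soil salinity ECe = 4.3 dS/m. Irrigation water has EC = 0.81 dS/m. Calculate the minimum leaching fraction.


LR = ECiw / (5*ECe - ECiw)
LR = 0.81 / (5*4.3 - 0.81)
LR = 0.81 / 20.6900

0.0391


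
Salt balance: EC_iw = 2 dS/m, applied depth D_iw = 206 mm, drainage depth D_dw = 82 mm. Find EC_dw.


EC_dw = EC_iw * D_iw / D_dw
EC_dw = 2 * 206 / 82
EC_dw = 412 / 82

5.0244 dS/m


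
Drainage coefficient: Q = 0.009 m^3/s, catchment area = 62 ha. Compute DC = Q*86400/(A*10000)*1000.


DC = Q * 86400 / (A * 10000) * 1000
DC = 0.009 * 86400 / (62 * 10000) * 1000
DC = 777600.0000 / 620000

1.2542 mm/day


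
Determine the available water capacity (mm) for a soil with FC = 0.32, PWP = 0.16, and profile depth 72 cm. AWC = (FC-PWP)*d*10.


AWC = (FC - PWP) * d * 10
AWC = (0.32 - 0.16) * 72 * 10
AWC = 0.1600 * 72 * 10

115.2000 mm


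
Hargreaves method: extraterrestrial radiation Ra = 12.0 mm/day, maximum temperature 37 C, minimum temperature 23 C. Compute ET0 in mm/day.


Tmean = (Tmax + Tmin)/2 = (37 + 23)/2 = 30.0
ET0 = 0.0023 * 12.0 * (30.0 + 17.8) * sqrt(37 - 23)
ET0 = 0.0023 * 12.0 * 47.8 * 3.741657

4.9363 mm/day


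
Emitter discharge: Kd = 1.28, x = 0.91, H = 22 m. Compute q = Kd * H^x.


q = Kd * H^x = 1.28 * 22^0.91 = 1.28 * 16.657301

21.3213 L/h


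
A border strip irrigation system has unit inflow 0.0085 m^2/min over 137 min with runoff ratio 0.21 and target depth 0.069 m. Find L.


L = q*t/((1+r)*Z)
L = 0.0085*137/((1+0.21)*0.069)
L = 1.1645/0.08349

13.9478 m


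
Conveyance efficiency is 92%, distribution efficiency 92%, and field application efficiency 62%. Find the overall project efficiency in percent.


Ec = 0.92, Eb = 0.92, Ea = 0.62
E = 0.92 * 0.92 * 0.62 * 100 = 52.4768%

52.4768 %


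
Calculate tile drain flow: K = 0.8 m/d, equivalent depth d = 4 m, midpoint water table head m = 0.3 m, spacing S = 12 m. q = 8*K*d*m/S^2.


q = 8*K*d*m/S^2
q = 8*0.8*4*0.3/12^2
q = 7.6800 / 144

0.0533 m/d


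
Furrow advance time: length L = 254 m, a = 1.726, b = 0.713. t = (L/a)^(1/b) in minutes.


t = (L/a)^(1/b)
t = (254/1.726)^(1/0.713)
t = 147.161066^(1/0.713)

1097.4451 min


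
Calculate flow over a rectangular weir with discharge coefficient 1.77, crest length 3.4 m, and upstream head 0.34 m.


Q = C * L * H^(3/2) = 1.77 * 3.4 * 0.34^1.5 = 1.77 * 3.4 * 0.198252

1.1931 m^3/s


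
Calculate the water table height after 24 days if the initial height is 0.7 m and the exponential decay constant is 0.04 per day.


m = m0 * exp(-k*t)
m = 0.7 * exp(-0.04 * 24)
m = 0.7 * exp(-0.9600)

0.2680 m


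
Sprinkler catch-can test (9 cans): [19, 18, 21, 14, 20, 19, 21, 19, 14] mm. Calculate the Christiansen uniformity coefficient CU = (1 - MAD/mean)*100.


mean = 18.333333 mm
MAD = 2.000000 mm
CU = (1 - 2.000000/18.333333)*100

89.0909 %


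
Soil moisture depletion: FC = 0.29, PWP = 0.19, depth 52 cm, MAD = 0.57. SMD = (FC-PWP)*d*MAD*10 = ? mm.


SMD = (FC - PWP) * d * MAD * 10
SMD = (0.29 - 0.19) * 52 * 0.57 * 10
SMD = 0.1000 * 52 * 0.57 * 10

29.6400 mm


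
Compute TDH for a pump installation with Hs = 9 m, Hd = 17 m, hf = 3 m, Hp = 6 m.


TDH = Hs + Hd + hf + Hp = 9 + 17 + 3 + 6 = 35

35 m


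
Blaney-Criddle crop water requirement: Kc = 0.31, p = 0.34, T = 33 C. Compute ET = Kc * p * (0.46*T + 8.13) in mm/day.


ET = Kc * p * (0.46*T + 8.13)
ET = 0.31 * 0.34 * (0.46*33 + 8.13)
ET = 0.31 * 0.34 * 23.3100

2.4569 mm/day


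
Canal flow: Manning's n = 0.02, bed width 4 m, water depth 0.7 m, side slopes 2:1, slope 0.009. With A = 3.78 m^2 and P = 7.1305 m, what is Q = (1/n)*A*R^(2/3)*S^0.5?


R = A/P = 3.78/7.1305 = 0.530117
Q = (1/0.02) * 3.78 * 0.530117^(2/3) * 0.009^0.5

11.7444 m^3/s


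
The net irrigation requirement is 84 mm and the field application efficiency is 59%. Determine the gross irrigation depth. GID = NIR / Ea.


Ea = 59% = 0.59
GID = NIR / Ea = 84 / 0.59 = 142.3729 mm

142.3729 mm


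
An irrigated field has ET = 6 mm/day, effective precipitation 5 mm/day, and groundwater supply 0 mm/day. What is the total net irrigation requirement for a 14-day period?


Daily deficit = ET - Pe - GW = 6 - 5 - 0 = 1 mm/day
NIR = 1 * 14 = 14 mm

14.0000 mm


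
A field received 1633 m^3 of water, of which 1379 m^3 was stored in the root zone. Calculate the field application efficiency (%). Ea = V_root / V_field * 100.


Ea = V_root / V_field * 100 = 1379 / 1633 * 100 = 84.4458%

84.4458 %


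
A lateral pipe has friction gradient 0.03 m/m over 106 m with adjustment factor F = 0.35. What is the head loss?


hf = J * L * F = 0.03 * 106 * 0.35 = 1.1130 m

1.1130 m


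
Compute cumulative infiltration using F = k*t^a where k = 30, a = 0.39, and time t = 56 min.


F = k * t^a = 30 * 56^0.39
F = 30 * 4.806106

144.1832 mm


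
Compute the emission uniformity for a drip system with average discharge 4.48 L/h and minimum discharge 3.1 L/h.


EU = (q_min/q_avg)*100 = (3.1/4.48)*100 = 69.1964%

69.1964 %


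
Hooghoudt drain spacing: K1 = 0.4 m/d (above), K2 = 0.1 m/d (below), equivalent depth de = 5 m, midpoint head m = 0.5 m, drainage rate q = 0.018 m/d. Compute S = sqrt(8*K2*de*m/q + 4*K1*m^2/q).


S^2 = 8*K2*de*m/q + 4*K1*m^2/q
S^2 = 8*0.1*5*0.5/0.018 + 4*0.4*0.5^2/0.018
S = sqrt(133.3333)

11.5470 m


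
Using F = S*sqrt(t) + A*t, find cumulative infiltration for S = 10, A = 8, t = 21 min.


F = S*sqrt(t) + A*t
F = 10*sqrt(21) + 8*21
F = 10*4.582576 + 168

213.8258 mm


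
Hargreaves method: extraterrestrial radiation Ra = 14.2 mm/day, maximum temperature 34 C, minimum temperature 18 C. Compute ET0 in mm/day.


Tmean = (Tmax + Tmin)/2 = (34 + 18)/2 = 26.0
ET0 = 0.0023 * 14.2 * (26.0 + 17.8) * sqrt(34 - 18)
ET0 = 0.0023 * 14.2 * 43.8 * 4.000000

5.7220 mm/day


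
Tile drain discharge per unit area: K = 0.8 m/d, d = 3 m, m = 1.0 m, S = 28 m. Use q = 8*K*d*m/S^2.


q = 8*K*d*m/S^2
q = 8*0.8*3*1.0/28^2
q = 19.2000 / 784

0.0245 m/d


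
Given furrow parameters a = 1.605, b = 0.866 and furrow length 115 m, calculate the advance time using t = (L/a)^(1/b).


t = (L/a)^(1/b)
t = (115/1.605)^(1/0.866)
t = 71.651090^(1/0.866)

138.7681 min


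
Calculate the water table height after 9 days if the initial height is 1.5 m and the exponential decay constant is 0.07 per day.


m = m0 * exp(-k*t)
m = 1.5 * exp(-0.07 * 9)
m = 1.5 * exp(-0.6300)

0.7989 m


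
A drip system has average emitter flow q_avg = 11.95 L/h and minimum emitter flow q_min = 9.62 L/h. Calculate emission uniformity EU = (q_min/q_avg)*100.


EU = (q_min/q_avg)*100 = (9.62/11.95)*100 = 80.5021%

80.5021 %


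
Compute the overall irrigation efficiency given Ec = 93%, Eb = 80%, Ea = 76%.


Ec = 0.93, Eb = 0.8, Ea = 0.76
E = 0.93 * 0.8 * 0.76 * 100 = 56.5440%

56.5440 %


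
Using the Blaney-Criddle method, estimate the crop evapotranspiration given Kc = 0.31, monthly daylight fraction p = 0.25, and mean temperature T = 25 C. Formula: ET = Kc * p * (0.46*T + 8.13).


ET = Kc * p * (0.46*T + 8.13)
ET = 0.31 * 0.25 * (0.46*25 + 8.13)
ET = 0.31 * 0.25 * 19.6300

1.5213 mm/day


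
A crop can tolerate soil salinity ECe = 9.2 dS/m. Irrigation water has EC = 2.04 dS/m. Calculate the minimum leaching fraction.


LR = ECiw / (5*ECe - ECiw)
LR = 2.04 / (5*9.2 - 2.04)
LR = 2.04 / 43.9600

0.0464


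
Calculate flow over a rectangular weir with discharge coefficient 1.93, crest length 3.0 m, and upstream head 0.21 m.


Q = C * L * H^(3/2) = 1.93 * 3.0 * 0.21^1.5 = 1.93 * 3.0 * 0.096234

0.5572 m^3/s


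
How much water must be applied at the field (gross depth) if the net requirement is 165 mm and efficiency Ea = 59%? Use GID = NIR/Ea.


Ea = 59% = 0.59
GID = NIR / Ea = 165 / 0.59 = 279.6610 mm

279.6610 mm


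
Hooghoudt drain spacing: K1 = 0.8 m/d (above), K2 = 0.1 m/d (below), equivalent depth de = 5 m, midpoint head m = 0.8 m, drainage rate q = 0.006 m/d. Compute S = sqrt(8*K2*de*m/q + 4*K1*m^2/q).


S^2 = 8*K2*de*m/q + 4*K1*m^2/q
S^2 = 8*0.1*5*0.8/0.006 + 4*0.8*0.8^2/0.006
S = sqrt(874.6667)

29.5748 m


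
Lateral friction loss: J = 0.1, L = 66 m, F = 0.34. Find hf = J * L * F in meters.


hf = J * L * F = 0.1 * 66 * 0.34 = 2.2440 m

2.2440 m


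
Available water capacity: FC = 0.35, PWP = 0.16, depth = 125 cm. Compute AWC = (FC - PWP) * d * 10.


AWC = (FC - PWP) * d * 10
AWC = (0.35 - 0.16) * 125 * 10
AWC = 0.1900 * 125 * 10

237.5000 mm


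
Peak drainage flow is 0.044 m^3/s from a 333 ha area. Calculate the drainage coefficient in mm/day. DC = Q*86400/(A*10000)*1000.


DC = Q * 86400 / (A * 10000) * 1000
DC = 0.044 * 86400 / (333 * 10000) * 1000
DC = 3801600.0000 / 3330000

1.1416 mm/day


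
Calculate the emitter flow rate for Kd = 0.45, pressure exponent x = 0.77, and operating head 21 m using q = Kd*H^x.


q = Kd * H^x = 0.45 * 21^0.77 = 0.45 * 10.425787

4.6916 L/h


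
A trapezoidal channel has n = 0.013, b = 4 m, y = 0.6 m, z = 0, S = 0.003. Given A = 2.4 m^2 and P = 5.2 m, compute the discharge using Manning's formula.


R = A/P = 2.4/5.2 = 0.461538
Q = (1/0.013) * 2.4 * 0.461538^(2/3) * 0.003^0.5

6.0390 m^3/s


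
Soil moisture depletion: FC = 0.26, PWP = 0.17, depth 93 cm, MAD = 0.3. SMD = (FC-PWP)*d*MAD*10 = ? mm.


SMD = (FC - PWP) * d * MAD * 10
SMD = (0.26 - 0.17) * 93 * 0.3 * 10
SMD = 0.0900 * 93 * 0.3 * 10

25.1100 mm


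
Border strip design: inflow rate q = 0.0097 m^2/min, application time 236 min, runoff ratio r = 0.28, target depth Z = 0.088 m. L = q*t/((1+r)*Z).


L = q*t/((1+r)*Z)
L = 0.0097*236/((1+0.28)*0.088)
L = 2.2892/0.11264

20.3232 m


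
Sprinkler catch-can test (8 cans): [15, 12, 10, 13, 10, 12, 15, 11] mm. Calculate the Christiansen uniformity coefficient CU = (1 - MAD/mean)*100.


mean = 12.250000 mm
MAD = 1.562500 mm
CU = (1 - 1.562500/12.250000)*100

87.2449 %


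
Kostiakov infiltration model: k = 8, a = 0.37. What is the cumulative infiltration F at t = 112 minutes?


F = k * t^a = 8 * 112^0.37
F = 8 * 5.730740

45.8459 mm


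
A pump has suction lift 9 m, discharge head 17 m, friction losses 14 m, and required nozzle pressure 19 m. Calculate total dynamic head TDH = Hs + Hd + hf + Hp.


TDH = Hs + Hd + hf + Hp = 9 + 17 + 14 + 19 = 59

59 m


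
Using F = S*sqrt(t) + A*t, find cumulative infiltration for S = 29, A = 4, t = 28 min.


F = S*sqrt(t) + A*t
F = 29*sqrt(28) + 4*28
F = 29*5.291503 + 112

265.4536 mm


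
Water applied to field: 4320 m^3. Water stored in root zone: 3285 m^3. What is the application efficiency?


Ea = V_root / V_field * 100 = 3285 / 4320 * 100 = 76.0417%

76.0417 %


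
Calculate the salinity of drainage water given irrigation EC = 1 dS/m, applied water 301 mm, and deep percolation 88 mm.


EC_dw = EC_iw * D_iw / D_dw
EC_dw = 1 * 301 / 88
EC_dw = 301 / 88

3.4205 dS/m


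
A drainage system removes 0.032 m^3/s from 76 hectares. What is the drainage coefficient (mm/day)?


DC = Q * 86400 / (A * 10000) * 1000
DC = 0.032 * 86400 / (76 * 10000) * 1000
DC = 2764800.0000 / 760000

3.6379 mm/day


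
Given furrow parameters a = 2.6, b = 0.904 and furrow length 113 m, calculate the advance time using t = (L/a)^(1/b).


t = (L/a)^(1/b)
t = (113/2.6)^(1/0.904)
t = 43.461538^(1/0.904)

64.8729 min


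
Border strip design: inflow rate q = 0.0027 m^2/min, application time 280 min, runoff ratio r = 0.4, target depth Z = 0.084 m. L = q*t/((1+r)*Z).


L = q*t/((1+r)*Z)
L = 0.0027*280/((1+0.4)*0.084)
L = 0.756/0.1176

6.4286 m


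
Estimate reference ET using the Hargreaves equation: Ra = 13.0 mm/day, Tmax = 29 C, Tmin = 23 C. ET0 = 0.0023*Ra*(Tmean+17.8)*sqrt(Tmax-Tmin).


Tmean = (Tmax + Tmin)/2 = (29 + 23)/2 = 26.0
ET0 = 0.0023 * 13.0 * (26.0 + 17.8) * sqrt(29 - 23)
ET0 = 0.0023 * 13.0 * 43.8 * 2.449490

3.2079 mm/day


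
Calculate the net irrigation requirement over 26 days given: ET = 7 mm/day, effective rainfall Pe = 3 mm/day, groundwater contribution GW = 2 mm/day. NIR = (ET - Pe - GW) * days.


Daily deficit = ET - Pe - GW = 7 - 3 - 2 = 2 mm/day
NIR = 2 * 26 = 52 mm

52.0000 mm


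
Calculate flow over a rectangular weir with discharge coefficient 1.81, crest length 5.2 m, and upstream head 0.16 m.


Q = C * L * H^(3/2) = 1.81 * 5.2 * 0.16^1.5 = 1.81 * 5.2 * 0.064000

0.6024 m^3/s


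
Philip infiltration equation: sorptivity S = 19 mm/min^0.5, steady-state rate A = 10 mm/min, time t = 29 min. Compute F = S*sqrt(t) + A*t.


F = S*sqrt(t) + A*t
F = 19*sqrt(29) + 10*29
F = 19*5.385165 + 290

392.3181 mm


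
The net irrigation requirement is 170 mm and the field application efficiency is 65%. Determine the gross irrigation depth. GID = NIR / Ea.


Ea = 65% = 0.65
GID = NIR / Ea = 170 / 0.65 = 261.5385 mm

261.5385 mm


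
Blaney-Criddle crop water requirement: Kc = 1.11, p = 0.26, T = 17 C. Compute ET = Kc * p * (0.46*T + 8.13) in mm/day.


ET = Kc * p * (0.46*T + 8.13)
ET = 1.11 * 0.26 * (0.46*17 + 8.13)
ET = 1.11 * 0.26 * 15.9500

4.6032 mm/day


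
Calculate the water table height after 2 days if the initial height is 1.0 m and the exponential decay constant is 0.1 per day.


m = m0 * exp(-k*t)
m = 1.0 * exp(-0.1 * 2)
m = 1.0 * exp(-0.2000)

0.8187 m


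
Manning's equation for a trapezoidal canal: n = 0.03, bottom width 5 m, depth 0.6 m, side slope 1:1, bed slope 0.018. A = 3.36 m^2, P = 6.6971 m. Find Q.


R = A/P = 3.36/6.6971 = 0.501710
Q = (1/0.03) * 3.36 * 0.501710^(2/3) * 0.018^0.5

9.4876 m^3/s


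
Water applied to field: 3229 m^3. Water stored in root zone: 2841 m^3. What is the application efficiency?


Ea = V_root / V_field * 100 = 2841 / 3229 * 100 = 87.9839%

87.9839 %


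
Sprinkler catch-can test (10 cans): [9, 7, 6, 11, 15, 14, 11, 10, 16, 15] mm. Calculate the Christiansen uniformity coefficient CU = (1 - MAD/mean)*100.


mean = 11.400000 mm
MAD = 2.880000 mm
CU = (1 - 2.880000/11.400000)*100

74.7368 %


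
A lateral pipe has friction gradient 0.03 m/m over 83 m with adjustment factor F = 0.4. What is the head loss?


hf = J * L * F = 0.03 * 83 * 0.4 = 0.9960 m

0.9960 m


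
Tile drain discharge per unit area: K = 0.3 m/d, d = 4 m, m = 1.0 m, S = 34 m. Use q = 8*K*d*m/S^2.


q = 8*K*d*m/S^2
q = 8*0.3*4*1.0/34^2
q = 9.6000 / 1156

0.0083 m/d


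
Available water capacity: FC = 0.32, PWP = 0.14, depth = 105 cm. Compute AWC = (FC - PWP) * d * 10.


AWC = (FC - PWP) * d * 10
AWC = (0.32 - 0.14) * 105 * 10
AWC = 0.1800 * 105 * 10

189.0000 mm


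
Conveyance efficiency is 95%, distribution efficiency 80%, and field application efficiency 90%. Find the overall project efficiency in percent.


Ec = 0.95, Eb = 0.8, Ea = 0.9
E = 0.95 * 0.8 * 0.9 * 100 = 68.4000%

68.4000 %


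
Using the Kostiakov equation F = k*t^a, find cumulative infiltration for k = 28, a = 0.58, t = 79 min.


F = k * t^a = 28 * 79^0.58
F = 28 * 12.607347

353.0057 mm


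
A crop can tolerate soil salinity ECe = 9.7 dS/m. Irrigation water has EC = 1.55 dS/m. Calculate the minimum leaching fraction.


LR = ECiw / (5*ECe - ECiw)
LR = 1.55 / (5*9.7 - 1.55)
LR = 1.55 / 46.9500

0.0330


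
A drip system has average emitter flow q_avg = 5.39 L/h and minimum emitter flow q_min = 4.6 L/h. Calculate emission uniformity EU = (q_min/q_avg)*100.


EU = (q_min/q_avg)*100 = (4.6/5.39)*100 = 85.3432%

85.3432 %


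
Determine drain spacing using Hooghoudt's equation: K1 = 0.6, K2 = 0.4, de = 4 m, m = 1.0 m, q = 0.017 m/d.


S^2 = 8*K2*de*m/q + 4*K1*m^2/q
S^2 = 8*0.4*4*1.0/0.017 + 4*0.6*1.0^2/0.017
S = sqrt(894.1176)

29.9018 m


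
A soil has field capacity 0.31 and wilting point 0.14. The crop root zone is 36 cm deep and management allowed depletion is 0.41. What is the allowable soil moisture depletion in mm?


SMD = (FC - PWP) * d * MAD * 10
SMD = (0.31 - 0.14) * 36 * 0.41 * 10
SMD = 0.1700 * 36 * 0.41 * 10

25.0920 mm


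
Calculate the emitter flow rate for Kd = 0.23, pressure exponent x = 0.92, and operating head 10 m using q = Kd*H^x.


q = Kd * H^x = 0.23 * 10^0.92 = 0.23 * 8.317638

1.9131 L/h


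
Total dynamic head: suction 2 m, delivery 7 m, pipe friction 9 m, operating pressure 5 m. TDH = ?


TDH = Hs + Hd + hf + Hp = 2 + 7 + 9 + 5 = 23

23 m


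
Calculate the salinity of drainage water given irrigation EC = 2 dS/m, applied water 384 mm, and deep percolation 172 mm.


EC_dw = EC_iw * D_iw / D_dw
EC_dw = 2 * 384 / 172
EC_dw = 768 / 172

4.4651 dS/m


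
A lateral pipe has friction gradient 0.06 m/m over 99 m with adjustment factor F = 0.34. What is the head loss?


hf = J * L * F = 0.06 * 99 * 0.34 = 2.0196 m

2.0196 m


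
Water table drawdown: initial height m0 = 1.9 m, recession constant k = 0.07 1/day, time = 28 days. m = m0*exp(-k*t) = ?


m = m0 * exp(-k*t)
m = 1.9 * exp(-0.07 * 28)
m = 1.9 * exp(-1.9600)

0.2676 m


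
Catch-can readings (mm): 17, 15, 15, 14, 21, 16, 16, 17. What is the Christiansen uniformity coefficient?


mean = 16.375000 mm
MAD = 1.468750 mm
CU = (1 - 1.468750/16.375000)*100

91.0305 %


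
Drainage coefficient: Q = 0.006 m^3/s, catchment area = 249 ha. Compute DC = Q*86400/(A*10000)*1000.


DC = Q * 86400 / (A * 10000) * 1000
DC = 0.006 * 86400 / (249 * 10000) * 1000
DC = 518400.0000 / 2490000

0.2082 mm/day


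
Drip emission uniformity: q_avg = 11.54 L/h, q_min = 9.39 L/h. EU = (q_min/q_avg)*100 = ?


EU = (q_min/q_avg)*100 = (9.39/11.54)*100 = 81.3692%

81.3692 %


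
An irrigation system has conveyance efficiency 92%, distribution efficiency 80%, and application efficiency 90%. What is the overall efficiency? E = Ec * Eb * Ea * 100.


Ec = 0.92, Eb = 0.8, Ea = 0.9
E = 0.92 * 0.8 * 0.9 * 100 = 66.2400%

66.2400 %


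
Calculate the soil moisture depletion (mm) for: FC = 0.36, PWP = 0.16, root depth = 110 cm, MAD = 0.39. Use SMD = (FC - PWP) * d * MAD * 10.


SMD = (FC - PWP) * d * MAD * 10
SMD = (0.36 - 0.16) * 110 * 0.39 * 10
SMD = 0.2000 * 110 * 0.39 * 10

85.8000 mm


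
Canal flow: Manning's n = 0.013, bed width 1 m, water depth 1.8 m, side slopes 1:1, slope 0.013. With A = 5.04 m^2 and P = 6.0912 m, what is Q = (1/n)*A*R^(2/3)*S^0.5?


R = A/P = 5.04/6.0912 = 0.827423
Q = (1/0.013) * 5.04 * 0.827423^(2/3) * 0.013^0.5

38.9592 m^3/s


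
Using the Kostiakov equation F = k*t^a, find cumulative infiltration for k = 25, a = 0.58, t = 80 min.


F = k * t^a = 25 * 80^0.58
F = 25 * 12.699663

317.4916 mm


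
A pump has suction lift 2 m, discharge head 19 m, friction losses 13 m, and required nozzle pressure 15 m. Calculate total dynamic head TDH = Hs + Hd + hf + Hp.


TDH = Hs + Hd + hf + Hp = 2 + 19 + 13 + 15 = 49

49 m


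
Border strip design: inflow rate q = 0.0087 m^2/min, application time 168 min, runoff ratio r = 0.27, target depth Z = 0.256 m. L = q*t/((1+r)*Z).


L = q*t/((1+r)*Z)
L = 0.0087*168/((1+0.27)*0.256)
L = 1.4616/0.32512

4.4956 m


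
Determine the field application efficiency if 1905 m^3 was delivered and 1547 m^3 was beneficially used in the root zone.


Ea = V_root / V_field * 100 = 1547 / 1905 * 100 = 81.2073%

81.2073 %


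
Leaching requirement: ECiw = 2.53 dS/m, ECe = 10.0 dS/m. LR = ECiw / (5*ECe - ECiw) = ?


LR = ECiw / (5*ECe - ECiw)
LR = 2.53 / (5*10.0 - 2.53)
LR = 2.53 / 47.4700

0.0533


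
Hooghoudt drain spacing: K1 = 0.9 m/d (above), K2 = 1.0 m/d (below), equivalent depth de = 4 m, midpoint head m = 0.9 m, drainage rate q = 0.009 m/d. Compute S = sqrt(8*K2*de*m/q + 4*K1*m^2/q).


S^2 = 8*K2*de*m/q + 4*K1*m^2/q
S^2 = 8*1.0*4*0.9/0.009 + 4*0.9*0.9^2/0.009
S = sqrt(3524.0000)

59.3633 m


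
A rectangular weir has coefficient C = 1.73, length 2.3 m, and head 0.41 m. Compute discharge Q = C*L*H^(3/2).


Q = C * L * H^(3/2) = 1.73 * 2.3 * 0.41^1.5 = 1.73 * 2.3 * 0.262528

1.0446 m^3/s


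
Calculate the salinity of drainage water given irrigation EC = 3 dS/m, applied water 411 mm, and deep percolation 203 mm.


EC_dw = EC_iw * D_iw / D_dw
EC_dw = 3 * 411 / 203
EC_dw = 1233 / 203

6.0739 dS/m


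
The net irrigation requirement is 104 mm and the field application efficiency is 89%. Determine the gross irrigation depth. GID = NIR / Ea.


Ea = 89% = 0.89
GID = NIR / Ea = 104 / 0.89 = 116.8539 mm

116.8539 mm


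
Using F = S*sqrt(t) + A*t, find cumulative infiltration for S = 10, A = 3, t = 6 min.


F = S*sqrt(t) + A*t
F = 10*sqrt(6) + 3*6
F = 10*2.449490 + 18

42.4949 mm


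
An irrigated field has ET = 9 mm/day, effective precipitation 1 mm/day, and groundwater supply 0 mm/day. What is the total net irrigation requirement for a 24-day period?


Daily deficit = ET - Pe - GW = 9 - 1 - 0 = 8 mm/day
NIR = 8 * 24 = 192 mm

192.0000 mm


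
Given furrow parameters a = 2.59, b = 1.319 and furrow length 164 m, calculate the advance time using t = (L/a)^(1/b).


t = (L/a)^(1/b)
t = (164/2.59)^(1/1.319)
t = 63.320463^(1/1.319)

23.2189 min


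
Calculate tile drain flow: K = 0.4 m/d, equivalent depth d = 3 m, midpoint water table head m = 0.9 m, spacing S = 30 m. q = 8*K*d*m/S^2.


q = 8*K*d*m/S^2
q = 8*0.4*3*0.9/30^2
q = 8.6400 / 900

0.0096 m/d


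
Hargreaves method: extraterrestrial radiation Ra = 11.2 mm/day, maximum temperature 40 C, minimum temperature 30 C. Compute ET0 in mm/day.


Tmean = (Tmax + Tmin)/2 = (40 + 30)/2 = 35.0
ET0 = 0.0023 * 11.2 * (35.0 + 17.8) * sqrt(40 - 30)
ET0 = 0.0023 * 11.2 * 52.8 * 3.162278

4.3011 mm/day


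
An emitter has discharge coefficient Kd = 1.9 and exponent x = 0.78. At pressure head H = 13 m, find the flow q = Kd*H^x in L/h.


q = Kd * H^x = 1.9 * 13^0.78 = 1.9 * 7.393938

14.0485 L/h


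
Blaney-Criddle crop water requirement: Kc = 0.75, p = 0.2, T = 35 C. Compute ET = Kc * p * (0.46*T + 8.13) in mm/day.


ET = Kc * p * (0.46*T + 8.13)
ET = 0.75 * 0.2 * (0.46*35 + 8.13)
ET = 0.75 * 0.2 * 24.2300

3.6345 mm/day


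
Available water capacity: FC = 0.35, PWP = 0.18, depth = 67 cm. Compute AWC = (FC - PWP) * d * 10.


AWC = (FC - PWP) * d * 10
AWC = (0.35 - 0.18) * 67 * 10
AWC = 0.1700 * 67 * 10

113.9000 mm


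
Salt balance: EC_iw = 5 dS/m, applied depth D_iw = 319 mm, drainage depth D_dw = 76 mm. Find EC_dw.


EC_dw = EC_iw * D_iw / D_dw
EC_dw = 5 * 319 / 76
EC_dw = 1595 / 76

20.9868 dS/m


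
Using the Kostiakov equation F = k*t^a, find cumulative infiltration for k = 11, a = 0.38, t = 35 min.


F = k * t^a = 11 * 35^0.38
F = 11 * 3.861409

42.4755 mm


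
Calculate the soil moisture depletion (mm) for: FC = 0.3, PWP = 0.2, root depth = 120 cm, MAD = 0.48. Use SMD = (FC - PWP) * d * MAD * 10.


SMD = (FC - PWP) * d * MAD * 10
SMD = (0.3 - 0.2) * 120 * 0.48 * 10
SMD = 0.1000 * 120 * 0.48 * 10

57.6000 mm


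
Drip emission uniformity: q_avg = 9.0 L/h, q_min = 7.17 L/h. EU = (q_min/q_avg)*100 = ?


EU = (q_min/q_avg)*100 = (7.17/9.0)*100 = 79.6667%

79.6667 %


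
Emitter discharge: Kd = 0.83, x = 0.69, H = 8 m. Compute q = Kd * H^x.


q = Kd * H^x = 0.83 * 8^0.69 = 0.83 * 4.198867

3.4851 L/h


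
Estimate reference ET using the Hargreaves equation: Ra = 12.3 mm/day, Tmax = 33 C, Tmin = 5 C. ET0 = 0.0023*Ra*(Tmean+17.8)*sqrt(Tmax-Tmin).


Tmean = (Tmax + Tmin)/2 = (33 + 5)/2 = 19.0
ET0 = 0.0023 * 12.3 * (19.0 + 17.8) * sqrt(33 - 5)
ET0 = 0.0023 * 12.3 * 36.8 * 5.291503

5.5088 mm/day


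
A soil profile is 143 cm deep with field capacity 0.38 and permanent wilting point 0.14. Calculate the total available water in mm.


AWC = (FC - PWP) * d * 10
AWC = (0.38 - 0.14) * 143 * 10
AWC = 0.2400 * 143 * 10

343.2000 mm


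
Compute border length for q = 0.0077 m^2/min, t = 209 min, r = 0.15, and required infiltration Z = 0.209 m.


L = q*t/((1+r)*Z)
L = 0.0077*209/((1+0.15)*0.209)
L = 1.6093/0.24035

6.6957 m


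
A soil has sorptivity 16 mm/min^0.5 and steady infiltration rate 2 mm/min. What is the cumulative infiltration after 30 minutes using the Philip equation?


F = S*sqrt(t) + A*t
F = 16*sqrt(30) + 2*30
F = 16*5.477226 + 60

147.6356 mm


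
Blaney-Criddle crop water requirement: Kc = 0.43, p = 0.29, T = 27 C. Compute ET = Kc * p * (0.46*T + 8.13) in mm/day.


ET = Kc * p * (0.46*T + 8.13)
ET = 0.43 * 0.29 * (0.46*27 + 8.13)
ET = 0.43 * 0.29 * 20.5500

2.5626 mm/day


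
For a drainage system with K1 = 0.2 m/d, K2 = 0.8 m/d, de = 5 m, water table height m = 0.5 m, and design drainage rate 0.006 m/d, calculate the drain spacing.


S^2 = 8*K2*de*m/q + 4*K1*m^2/q
S^2 = 8*0.8*5*0.5/0.006 + 4*0.2*0.5^2/0.006
S = sqrt(2700.0000)

51.9615 m


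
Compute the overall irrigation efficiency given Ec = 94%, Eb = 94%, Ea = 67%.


Ec = 0.94, Eb = 0.94, Ea = 0.67
E = 0.94 * 0.94 * 0.67 * 100 = 59.2012%

59.2012 %


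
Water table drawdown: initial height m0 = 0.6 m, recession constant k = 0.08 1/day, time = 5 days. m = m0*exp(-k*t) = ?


m = m0 * exp(-k*t)
m = 0.6 * exp(-0.08 * 5)
m = 0.6 * exp(-0.4000)

0.4022 m


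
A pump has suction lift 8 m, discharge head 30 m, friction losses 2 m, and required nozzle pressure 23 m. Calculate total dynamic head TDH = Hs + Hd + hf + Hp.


TDH = Hs + Hd + hf + Hp = 8 + 30 + 2 + 23 = 63

63 m


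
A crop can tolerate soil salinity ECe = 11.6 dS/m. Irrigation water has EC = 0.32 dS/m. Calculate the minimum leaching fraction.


LR = ECiw / (5*ECe - ECiw)
LR = 0.32 / (5*11.6 - 0.32)
LR = 0.32 / 57.6800

0.0055


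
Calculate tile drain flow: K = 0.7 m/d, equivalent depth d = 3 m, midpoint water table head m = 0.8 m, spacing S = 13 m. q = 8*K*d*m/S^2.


q = 8*K*d*m/S^2
q = 8*0.7*3*0.8/13^2
q = 13.4400 / 169

0.0795 m/d


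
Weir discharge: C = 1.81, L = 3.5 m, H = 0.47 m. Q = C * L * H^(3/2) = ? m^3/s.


Q = C * L * H^(3/2) = 1.81 * 3.5 * 0.47^1.5 = 1.81 * 3.5 * 0.322216

2.0412 m^3/s


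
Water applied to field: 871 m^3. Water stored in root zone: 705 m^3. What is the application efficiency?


Ea = V_root / V_field * 100 = 705 / 871 * 100 = 80.9414%

80.9414 %


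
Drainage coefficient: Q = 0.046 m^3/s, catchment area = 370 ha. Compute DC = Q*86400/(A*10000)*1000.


DC = Q * 86400 / (A * 10000) * 1000
DC = 0.046 * 86400 / (370 * 10000) * 1000
DC = 3974400.0000 / 3700000

1.0742 mm/day


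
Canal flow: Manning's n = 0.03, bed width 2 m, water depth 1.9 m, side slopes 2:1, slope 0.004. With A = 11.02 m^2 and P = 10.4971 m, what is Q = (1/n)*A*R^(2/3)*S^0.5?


R = A/P = 11.02/10.4971 = 1.049814
Q = (1/0.03) * 11.02 * 1.049814^(2/3) * 0.004^0.5

23.9975 m^3/s


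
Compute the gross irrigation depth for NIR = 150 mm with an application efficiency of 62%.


Ea = 62% = 0.62
GID = NIR / Ea = 150 / 0.62 = 241.9355 mm

241.9355 mm


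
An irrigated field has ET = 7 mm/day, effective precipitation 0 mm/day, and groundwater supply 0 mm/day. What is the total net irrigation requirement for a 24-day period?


Daily deficit = ET - Pe - GW = 7 - 0 - 0 = 7 mm/day
NIR = 7 * 24 = 168 mm

168.0000 mm


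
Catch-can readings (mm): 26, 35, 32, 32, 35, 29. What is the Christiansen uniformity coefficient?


mean = 31.500000 mm
MAD = 2.666667 mm
CU = (1 - 2.666667/31.500000)*100

91.5344 %


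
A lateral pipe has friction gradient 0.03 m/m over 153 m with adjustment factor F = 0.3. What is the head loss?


hf = J * L * F = 0.03 * 153 * 0.3 = 1.3770 m

1.3770 m


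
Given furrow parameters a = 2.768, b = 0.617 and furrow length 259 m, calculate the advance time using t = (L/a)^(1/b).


t = (L/a)^(1/b)
t = (259/2.768)^(1/0.617)
t = 93.569364^(1/0.617)

1565.6912 min


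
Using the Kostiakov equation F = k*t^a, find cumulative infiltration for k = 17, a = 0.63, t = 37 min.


F = k * t^a = 17 * 37^0.63
F = 17 * 9.726735

165.3545 mm


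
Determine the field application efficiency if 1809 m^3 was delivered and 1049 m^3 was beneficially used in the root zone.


Ea = V_root / V_field * 100 = 1049 / 1809 * 100 = 57.9878%

57.9878 %


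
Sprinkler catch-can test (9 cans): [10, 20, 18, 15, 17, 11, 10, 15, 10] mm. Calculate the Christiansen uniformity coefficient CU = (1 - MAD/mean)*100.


mean = 14.000000 mm
MAD = 3.333333 mm
CU = (1 - 3.333333/14.000000)*100

76.1905 %


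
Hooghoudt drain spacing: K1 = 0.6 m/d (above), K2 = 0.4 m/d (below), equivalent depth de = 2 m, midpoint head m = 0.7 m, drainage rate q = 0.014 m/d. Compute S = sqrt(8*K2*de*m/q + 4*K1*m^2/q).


S^2 = 8*K2*de*m/q + 4*K1*m^2/q
S^2 = 8*0.4*2*0.7/0.014 + 4*0.6*0.7^2/0.014
S = sqrt(404.0000)

20.0998 m


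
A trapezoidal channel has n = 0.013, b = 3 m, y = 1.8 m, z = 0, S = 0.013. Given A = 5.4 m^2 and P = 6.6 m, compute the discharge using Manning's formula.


R = A/P = 5.4/6.6 = 0.818182
Q = (1/0.013) * 5.4 * 0.818182^(2/3) * 0.013^0.5

41.4307 m^3/s


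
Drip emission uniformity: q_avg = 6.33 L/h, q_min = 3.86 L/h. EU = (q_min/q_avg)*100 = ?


EU = (q_min/q_avg)*100 = (3.86/6.33)*100 = 60.9795%

60.9795 %


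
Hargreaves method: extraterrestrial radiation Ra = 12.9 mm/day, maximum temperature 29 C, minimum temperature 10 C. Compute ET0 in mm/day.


Tmean = (Tmax + Tmin)/2 = (29 + 10)/2 = 19.5
ET0 = 0.0023 * 12.9 * (19.5 + 17.8) * sqrt(29 - 10)
ET0 = 0.0023 * 12.9 * 37.3 * 4.358899

4.8240 mm/day


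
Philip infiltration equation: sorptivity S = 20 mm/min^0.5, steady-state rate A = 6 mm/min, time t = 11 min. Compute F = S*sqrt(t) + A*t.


F = S*sqrt(t) + A*t
F = 20*sqrt(11) + 6*11
F = 20*3.316625 + 66

132.3325 mm


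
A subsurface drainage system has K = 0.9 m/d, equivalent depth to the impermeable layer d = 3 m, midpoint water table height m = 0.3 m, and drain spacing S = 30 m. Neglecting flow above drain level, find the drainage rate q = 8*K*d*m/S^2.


q = 8*K*d*m/S^2
q = 8*0.9*3*0.3/30^2
q = 6.4800 / 900

0.0072 m/d


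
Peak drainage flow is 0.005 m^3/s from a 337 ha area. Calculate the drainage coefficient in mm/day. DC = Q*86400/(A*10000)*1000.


DC = Q * 86400 / (A * 10000) * 1000
DC = 0.005 * 86400 / (337 * 10000) * 1000
DC = 432000.0000 / 3370000

0.1282 mm/day


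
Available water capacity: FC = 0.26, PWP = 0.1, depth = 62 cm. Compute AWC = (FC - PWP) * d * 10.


AWC = (FC - PWP) * d * 10
AWC = (0.26 - 0.1) * 62 * 10
AWC = 0.1600 * 62 * 10

99.2000 mm


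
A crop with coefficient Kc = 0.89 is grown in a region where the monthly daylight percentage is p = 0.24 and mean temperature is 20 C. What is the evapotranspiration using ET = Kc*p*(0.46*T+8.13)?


ET = Kc * p * (0.46*T + 8.13)
ET = 0.89 * 0.24 * (0.46*20 + 8.13)
ET = 0.89 * 0.24 * 17.3300

3.7017 mm/day


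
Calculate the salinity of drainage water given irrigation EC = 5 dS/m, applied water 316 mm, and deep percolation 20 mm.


EC_dw = EC_iw * D_iw / D_dw
EC_dw = 5 * 316 / 20
EC_dw = 1580 / 20

79.0000 dS/m


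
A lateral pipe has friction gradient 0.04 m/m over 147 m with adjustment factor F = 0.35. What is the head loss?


hf = J * L * F = 0.04 * 147 * 0.35 = 2.0580 m

2.0580 m


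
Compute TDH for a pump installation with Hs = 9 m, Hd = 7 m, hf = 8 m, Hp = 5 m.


TDH = Hs + Hd + hf + Hp = 9 + 7 + 8 + 5 = 29

29 m


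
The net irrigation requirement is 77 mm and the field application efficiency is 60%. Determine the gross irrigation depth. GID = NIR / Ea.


Ea = 60% = 0.6
GID = NIR / Ea = 77 / 0.6 = 128.3333 mm

128.3333 mm


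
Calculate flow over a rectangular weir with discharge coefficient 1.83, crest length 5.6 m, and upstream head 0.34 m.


Q = C * L * H^(3/2) = 1.83 * 5.6 * 0.34^1.5 = 1.83 * 5.6 * 0.198252

2.0317 m^3/s


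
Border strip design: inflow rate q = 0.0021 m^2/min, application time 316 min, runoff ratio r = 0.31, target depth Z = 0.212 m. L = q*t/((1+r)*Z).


L = q*t/((1+r)*Z)
L = 0.0021*316/((1+0.31)*0.212)
L = 0.6636/0.27772

2.3895 m


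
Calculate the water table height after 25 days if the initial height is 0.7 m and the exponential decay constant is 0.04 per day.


m = m0 * exp(-k*t)
m = 0.7 * exp(-0.04 * 25)
m = 0.7 * exp(-1.0000)

0.2575 m


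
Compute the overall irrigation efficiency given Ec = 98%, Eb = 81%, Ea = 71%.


Ec = 0.98, Eb = 0.81, Ea = 0.71
E = 0.98 * 0.81 * 0.71 * 100 = 56.3598%

56.3598 %


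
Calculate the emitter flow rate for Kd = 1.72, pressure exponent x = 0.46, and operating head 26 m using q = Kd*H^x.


q = Kd * H^x = 1.72 * 26^0.46 = 1.72 * 4.475976

7.6987 L/h


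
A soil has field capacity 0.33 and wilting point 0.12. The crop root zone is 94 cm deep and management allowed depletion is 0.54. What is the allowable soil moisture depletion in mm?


SMD = (FC - PWP) * d * MAD * 10
SMD = (0.33 - 0.12) * 94 * 0.54 * 10
SMD = 0.2100 * 94 * 0.54 * 10

106.5960 mm


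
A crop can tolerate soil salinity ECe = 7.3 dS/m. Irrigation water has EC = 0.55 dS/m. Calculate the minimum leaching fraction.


LR = ECiw / (5*ECe - ECiw)
LR = 0.55 / (5*7.3 - 0.55)
LR = 0.55 / 35.9500

0.0153


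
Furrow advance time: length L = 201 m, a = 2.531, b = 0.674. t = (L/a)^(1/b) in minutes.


t = (L/a)^(1/b)
t = (201/2.531)^(1/0.674)
t = 79.415251^(1/0.674)

658.9440 min


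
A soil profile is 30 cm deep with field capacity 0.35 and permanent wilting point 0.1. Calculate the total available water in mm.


AWC = (FC - PWP) * d * 10
AWC = (0.35 - 0.1) * 30 * 10
AWC = 0.2500 * 30 * 10

75.0000 mm


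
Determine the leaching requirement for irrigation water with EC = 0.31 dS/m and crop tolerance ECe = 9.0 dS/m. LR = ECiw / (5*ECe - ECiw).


LR = ECiw / (5*ECe - ECiw)
LR = 0.31 / (5*9.0 - 0.31)
LR = 0.31 / 44.6900

0.0069


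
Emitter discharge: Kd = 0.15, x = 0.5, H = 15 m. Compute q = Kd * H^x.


q = Kd * H^x = 0.15 * 15^0.5 = 0.15 * 3.872983

0.5809 L/h


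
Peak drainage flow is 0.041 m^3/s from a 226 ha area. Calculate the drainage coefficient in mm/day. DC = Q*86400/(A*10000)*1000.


DC = Q * 86400 / (A * 10000) * 1000
DC = 0.041 * 86400 / (226 * 10000) * 1000
DC = 3542400.0000 / 2260000

1.5674 mm/day


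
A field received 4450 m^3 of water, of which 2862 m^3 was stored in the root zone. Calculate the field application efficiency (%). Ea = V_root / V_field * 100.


Ea = V_root / V_field * 100 = 2862 / 4450 * 100 = 64.3146%

64.3146 %
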